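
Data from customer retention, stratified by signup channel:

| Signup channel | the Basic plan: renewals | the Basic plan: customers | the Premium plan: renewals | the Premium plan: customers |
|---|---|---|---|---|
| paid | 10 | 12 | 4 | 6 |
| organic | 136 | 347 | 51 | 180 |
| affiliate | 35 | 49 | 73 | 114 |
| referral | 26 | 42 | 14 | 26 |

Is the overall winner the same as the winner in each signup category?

Yes

Paid: the Basic plan 10/12 = 83.3%, the Premium plan 4/6 = 66.7% → the Basic plan
Organic: the Basic plan 136/347 = 39.2%, the Premium plan 51/180 = 28.3% → the Basic plan
Affiliate: the Basic plan 35/49 = 71.4%, the Premium plan 73/114 = 64.0% → the Basic plan
Referral: the Basic plan 26/42 = 61.9%, the Premium plan 14/26 = 53.8% → the Basic plan
Overall: the Basic plan 207/450 = 46.0%, the Premium plan 142/326 = 43.6% → the Basic plan
The Basic plan wins overall and in every signup group — no reversal.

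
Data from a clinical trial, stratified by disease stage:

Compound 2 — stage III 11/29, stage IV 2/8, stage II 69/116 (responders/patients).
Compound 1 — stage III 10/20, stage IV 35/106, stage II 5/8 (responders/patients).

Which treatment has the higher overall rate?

Compound 2

Stage III: Compound 2 11/29 = 37.9%, Compound 1 10/20 = 50.0% → Compound 1
Stage IV: Compound 2 2/8 = 25.0%, Compound 1 35/106 = 33.0% → Compound 1
Stage II: Compound 2 69/116 = 59.5%, Compound 1 5/8 = 62.5% → Compound 1
Overall: Compound 2 82/153 = 53.6%, Compound 1 50/134 = 37.3% → Compound 2
(Compound 1 wins every disease group but Compound 2 wins overall — Compound 1's patients skew toward the low-rate stage IV group.)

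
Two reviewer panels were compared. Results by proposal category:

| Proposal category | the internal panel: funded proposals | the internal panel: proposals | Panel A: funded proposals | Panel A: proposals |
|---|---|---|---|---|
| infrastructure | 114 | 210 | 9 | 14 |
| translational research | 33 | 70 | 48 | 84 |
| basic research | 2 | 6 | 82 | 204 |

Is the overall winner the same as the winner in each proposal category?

No

Infrastructure: the internal panel 114/210 = 54.3%, Panel A 9/14 = 64.3% → Panel A
Translational research: the internal panel 33/70 = 47.1%, Panel A 48/84 = 57.1% → Panel A
Basic research: the internal panel 2/6 = 33.3%, Panel A 82/204 = 40.2% → Panel A
Overall: the internal panel 149/286 = 52.1%, Panel A 139/302 = 46.0% → the internal panel
Panel A wins each proposal group but the internal panel wins overall — the comparison reverses. Panel A's proposals skew toward basic research, which has a lower base rate.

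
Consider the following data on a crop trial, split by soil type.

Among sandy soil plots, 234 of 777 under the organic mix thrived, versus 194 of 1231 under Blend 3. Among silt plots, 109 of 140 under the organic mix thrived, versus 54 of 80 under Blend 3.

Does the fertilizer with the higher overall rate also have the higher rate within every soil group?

Sandy soil: the organic mix 234/777 = 30.1%, Blend 3 194/1231 = 15.8% → the organic mix
Silt: the organic mix 109/140 = 77.9%, Blend 3 54/80 = 67.5% → the organic mix
Overall: the organic mix 343/917 = 37.4%, Blend 3 248/1311 = 18.9% → the organic mix
The organic mix wins overall and in every soil group — no reversal.

Yes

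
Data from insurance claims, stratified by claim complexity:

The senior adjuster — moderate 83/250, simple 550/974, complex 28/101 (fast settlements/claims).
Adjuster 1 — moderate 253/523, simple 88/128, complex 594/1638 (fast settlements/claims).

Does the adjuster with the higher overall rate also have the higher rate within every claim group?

Moderate: the senior adjuster 83/250 = 33.2%, Adjuster 1 253/523 = 48.4% → Adjuster 1
Simple: the senior adjuster 550/974 = 56.5%, Adjuster 1 88/128 = 68.8% → Adjuster 1
Complex: the senior adjuster 28/101 = 27.7%, Adjuster 1 594/1638 = 36.3% → Adjuster 1
Overall: the senior adjuster 661/1325 = 49.9%, Adjuster 1 935/2289 = 40.8% → the senior adjuster
Adjuster 1 wins each claim group but the senior adjuster wins overall — the comparison reverses. Adjuster 1's claims skew toward complex, which has a lower base rate.

No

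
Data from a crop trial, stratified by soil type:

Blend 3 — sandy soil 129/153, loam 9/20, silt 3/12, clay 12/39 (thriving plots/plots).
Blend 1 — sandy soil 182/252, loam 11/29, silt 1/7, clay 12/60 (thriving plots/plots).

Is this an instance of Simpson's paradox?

Sandy soil: Blend 3 129/153 = 84.3%, Blend 1 182/252 = 72.2% → Blend 3
Loam: Blend 3 9/20 = 45.0%, Blend 1 11/29 = 37.9% → Blend 3
Silt: Blend 3 3/12 = 25.0%, Blend 1 1/7 = 14.3% → Blend 3
Clay: Blend 3 12/39 = 30.8%, Blend 1 12/60 = 20.0% → Blend 3
Overall: Blend 3 153/224 = 68.3%, Blend 1 206/348 = 59.2% → Blend 3
Blend 3 wins overall and in every soil group — no reversal.

No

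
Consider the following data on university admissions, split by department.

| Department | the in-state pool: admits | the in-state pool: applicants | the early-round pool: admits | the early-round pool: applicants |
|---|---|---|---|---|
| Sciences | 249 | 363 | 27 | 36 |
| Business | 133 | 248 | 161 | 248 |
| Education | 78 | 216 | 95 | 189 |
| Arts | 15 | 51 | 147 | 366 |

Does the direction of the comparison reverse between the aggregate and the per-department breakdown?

Sciences: the in-state pool 249/363 = 68.6%, the early-round pool 27/36 = 75.0% → the early-round pool
Business: the in-state pool 133/248 = 53.6%, the early-round pool 161/248 = 64.9% → the early-round pool
Education: the in-state pool 78/216 = 36.1%, the early-round pool 95/189 = 50.3% → the early-round pool
Arts: the in-state pool 15/51 = 29.4%, the early-round pool 147/366 = 40.2% → the early-round pool
Overall: the in-state pool 475/878 = 54.1%, the early-round pool 430/839 = 51.3% → the in-state pool
The early-round pool wins each department group but the in-state pool wins overall — the comparison reverses. The early-round pool's applicants skew toward Arts, which has a lower base rate.

Yes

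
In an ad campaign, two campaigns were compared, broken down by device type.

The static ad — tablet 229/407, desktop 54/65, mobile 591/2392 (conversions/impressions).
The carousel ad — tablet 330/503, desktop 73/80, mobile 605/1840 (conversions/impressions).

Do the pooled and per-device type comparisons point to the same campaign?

Yes

Tablet: the static ad 229/407 = 56.3%, the carousel ad 330/503 = 65.6% → the carousel ad
Desktop: the static ad 54/65 = 83.1%, the carousel ad 73/80 = 91.2% → the carousel ad
Mobile: the static ad 591/2392 = 24.7%, the carousel ad 605/1840 = 32.9% → the carousel ad
Overall: the static ad 874/2864 = 30.5%, the carousel ad 1008/2423 = 41.6% → the carousel ad
The carousel ad wins overall and in every device group — no reversal.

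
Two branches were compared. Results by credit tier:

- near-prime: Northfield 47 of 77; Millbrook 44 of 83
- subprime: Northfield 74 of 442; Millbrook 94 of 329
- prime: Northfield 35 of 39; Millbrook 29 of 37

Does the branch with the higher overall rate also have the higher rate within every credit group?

Near-prime: Northfield 47/77 = 61.0%, Millbrook 44/83 = 53.0% → Northfield
Subprime: Northfield 74/442 = 16.7%, Millbrook 94/329 = 28.6% → Millbrook
Prime: Northfield 35/39 = 89.7%, Millbrook 29/37 = 78.4% → Northfield
Overall: Northfield 156/558 = 28.0%, Millbrook 167/449 = 37.2% → Millbrook
Neither sweeps: Northfield wins 2 of 3 groups, Millbrook wins 1. Millbrook wins overall but not every group — no Simpson reversal.

No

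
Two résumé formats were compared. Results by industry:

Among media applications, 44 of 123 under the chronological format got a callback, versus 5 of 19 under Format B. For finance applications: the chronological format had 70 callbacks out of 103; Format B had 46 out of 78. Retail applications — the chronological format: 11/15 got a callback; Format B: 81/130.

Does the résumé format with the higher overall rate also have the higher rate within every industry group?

Media: the chronological format 44/123 = 35.8%, Format B 5/19 = 26.3% → the chronological format
Finance: the chronological format 70/103 = 68.0%, Format B 46/78 = 59.0% → the chronological format
Retail: the chronological format 11/15 = 73.3%, Format B 81/130 = 62.3% → the chronological format
Overall: the chronological format 125/241 = 51.9%, Format B 132/227 = 58.1% → Format B
The chronological format wins each industry group but Format B wins overall — the comparison reverses. The chronological format's applications skew toward media, which has a lower base rate.

No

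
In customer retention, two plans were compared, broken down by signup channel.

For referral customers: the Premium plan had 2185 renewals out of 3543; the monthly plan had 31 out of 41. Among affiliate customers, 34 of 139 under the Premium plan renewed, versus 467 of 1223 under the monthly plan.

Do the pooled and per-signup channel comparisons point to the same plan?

No

Referral: the Premium plan 2185/3543 = 61.7%, the monthly plan 31/41 = 75.6% → the monthly plan
Affiliate: the Premium plan 34/139 = 24.5%, the monthly plan 467/1223 = 38.2% → the monthly plan
Overall: the Premium plan 2219/3682 = 60.3%, the monthly plan 498/1264 = 39.4% → the Premium plan
The monthly plan wins each signup group but the Premium plan wins overall — the comparison reverses. The monthly plan's customers skew toward affiliate, which has a lower base rate.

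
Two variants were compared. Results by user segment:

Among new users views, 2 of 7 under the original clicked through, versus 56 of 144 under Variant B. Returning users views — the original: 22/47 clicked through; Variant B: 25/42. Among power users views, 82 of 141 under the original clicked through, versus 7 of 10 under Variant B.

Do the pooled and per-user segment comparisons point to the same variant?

New users: the original 2/7 = 28.6%, Variant B 56/144 = 38.9% → Variant B
Returning users: the original 22/47 = 46.8%, Variant B 25/42 = 59.5% → Variant B
Power users: the original 82/141 = 58.2%, Variant B 7/10 = 70.0% → Variant B
Overall: the original 106/195 = 54.4%, Variant B 88/196 = 44.9% → the original
Variant B wins each user group but the original wins overall — the comparison reverses. Variant B's views skew toward new users, which has a lower base rate.

No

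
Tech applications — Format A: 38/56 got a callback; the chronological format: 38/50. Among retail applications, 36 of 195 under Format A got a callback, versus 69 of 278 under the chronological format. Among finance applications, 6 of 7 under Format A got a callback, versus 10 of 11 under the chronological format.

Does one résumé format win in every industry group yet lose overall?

Tech: Format A 38/56 = 67.9%, the chronological format 38/50 = 76.0% → the chronological format
Retail: Format A 36/195 = 18.5%, the chronological format 69/278 = 24.8% → the chronological format
Finance: Format A 6/7 = 85.7%, the chronological format 10/11 = 90.9% → the chronological format
Overall: Format A 80/258 = 31.0%, the chronological format 117/339 = 34.5% → the chronological format
The chronological format wins overall and in every industry group — no reversal.

No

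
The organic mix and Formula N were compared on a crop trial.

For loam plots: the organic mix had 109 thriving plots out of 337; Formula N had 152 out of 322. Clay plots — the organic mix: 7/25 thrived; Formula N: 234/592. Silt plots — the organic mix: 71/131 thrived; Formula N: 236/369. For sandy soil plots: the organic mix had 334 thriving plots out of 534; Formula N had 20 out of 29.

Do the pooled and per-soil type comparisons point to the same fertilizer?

No

Loam: the organic mix 109/337 = 32.3%, Formula N 152/322 = 47.2% → Formula N
Clay: the organic mix 7/25 = 28.0%, Formula N 234/592 = 39.5% → Formula N
Silt: the organic mix 71/131 = 54.2%, Formula N 236/369 = 64.0% → Formula N
Sandy soil: the organic mix 334/534 = 62.5%, Formula N 20/29 = 69.0% → Formula N
Overall: the organic mix 521/1027 = 50.7%, Formula N 642/1312 = 48.9% → the organic mix
Formula N wins each soil group but the organic mix wins overall — the comparison reverses. Formula N's plots skew toward clay, which has a lower base rate.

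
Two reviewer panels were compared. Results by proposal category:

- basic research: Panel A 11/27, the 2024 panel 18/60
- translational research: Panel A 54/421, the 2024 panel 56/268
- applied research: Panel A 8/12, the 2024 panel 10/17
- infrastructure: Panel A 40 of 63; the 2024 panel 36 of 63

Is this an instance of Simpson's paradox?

Basic research: Panel A 11/27 = 40.7%, the 2024 panel 18/60 = 30.0% → Panel A
Translational research: Panel A 54/421 = 12.8%, the 2024 panel 56/268 = 20.9% → the 2024 panel
Applied research: Panel A 8/12 = 66.7%, the 2024 panel 10/17 = 58.8% → Panel A
Infrastructure: Panel A 40/63 = 63.5%, the 2024 panel 36/63 = 57.1% → Panel A
Overall: Panel A 113/523 = 21.6%, the 2024 panel 120/408 = 29.4% → the 2024 panel
Neither sweeps: Panel A wins 3 of 4 groups, the 2024 panel wins 1. The 2024 panel wins overall but not every group — no Simpson reversal.

No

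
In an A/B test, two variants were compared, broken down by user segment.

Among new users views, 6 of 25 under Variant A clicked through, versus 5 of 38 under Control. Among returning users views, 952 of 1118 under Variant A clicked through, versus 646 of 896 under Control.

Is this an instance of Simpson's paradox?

No

New users: Variant A 6/25 = 24.0%, Control 5/38 = 13.2% → Variant A
Returning users: Variant A 952/1118 = 85.2%, Control 646/896 = 72.1% → Variant A
Overall: Variant A 958/1143 = 83.8%, Control 651/934 = 69.7% → Variant A
Variant A wins overall and in every user group — no reversal.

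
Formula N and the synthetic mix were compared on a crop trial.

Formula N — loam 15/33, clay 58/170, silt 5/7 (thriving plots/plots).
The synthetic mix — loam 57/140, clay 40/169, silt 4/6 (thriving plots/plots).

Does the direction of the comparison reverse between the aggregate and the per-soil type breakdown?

No

Loam: Formula N 15/33 = 45.5%, the synthetic mix 57/140 = 40.7% → Formula N
Clay: Formula N 58/170 = 34.1%, the synthetic mix 40/169 = 23.7% → Formula N
Silt: Formula N 5/7 = 71.4%, the synthetic mix 4/6 = 66.7% → Formula N
Overall: Formula N 78/210 = 37.1%, the synthetic mix 101/315 = 32.1% → Formula N
Formula N wins overall and in every soil group — no reversal.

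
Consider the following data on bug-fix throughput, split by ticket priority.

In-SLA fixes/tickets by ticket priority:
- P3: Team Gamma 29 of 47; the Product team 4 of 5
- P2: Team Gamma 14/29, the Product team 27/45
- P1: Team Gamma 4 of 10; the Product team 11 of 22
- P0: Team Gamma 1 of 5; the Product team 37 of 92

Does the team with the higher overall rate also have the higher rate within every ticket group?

No

P3: Team Gamma 29/47 = 61.7%, the Product team 4/5 = 80.0% → the Product team
P2: Team Gamma 14/29 = 48.3%, the Product team 27/45 = 60.0% → the Product team
P1: Team Gamma 4/10 = 40.0%, the Product team 11/22 = 50.0% → the Product team
P0: Team Gamma 1/5 = 20.0%, the Product team 37/92 = 40.2% → the Product team
Overall: Team Gamma 48/91 = 52.7%, the Product team 79/164 = 48.2% → Team Gamma
The Product team wins each ticket group but Team Gamma wins overall — the comparison reverses. The Product team's tickets skew toward P0, which has a lower base rate.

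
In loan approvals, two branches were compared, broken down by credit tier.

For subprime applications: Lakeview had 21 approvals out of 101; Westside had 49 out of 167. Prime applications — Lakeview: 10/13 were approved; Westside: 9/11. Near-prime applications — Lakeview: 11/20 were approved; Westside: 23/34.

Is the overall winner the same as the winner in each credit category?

Subprime: Lakeview 21/101 = 20.8%, Westside 49/167 = 29.3% → Westside
Prime: Lakeview 10/13 = 76.9%, Westside 9/11 = 81.8% → Westside
Near-prime: Lakeview 11/20 = 55.0%, Westside 23/34 = 67.6% → Westside
Overall: Lakeview 42/134 = 31.3%, Westside 81/212 = 38.2% → Westside
Westside wins overall and in every credit group — no reversal.

Yes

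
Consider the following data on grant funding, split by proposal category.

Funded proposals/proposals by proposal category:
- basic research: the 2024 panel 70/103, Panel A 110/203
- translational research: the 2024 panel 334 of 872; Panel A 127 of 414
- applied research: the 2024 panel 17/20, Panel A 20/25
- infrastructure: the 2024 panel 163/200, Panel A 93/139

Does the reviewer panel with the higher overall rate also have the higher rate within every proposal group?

Basic research: the 2024 panel 70/103 = 68.0%, Panel A 110/203 = 54.2% → the 2024 panel
Translational research: the 2024 panel 334/872 = 38.3%, Panel A 127/414 = 30.7% → the 2024 panel
Applied research: the 2024 panel 17/20 = 85.0%, Panel A 20/25 = 80.0% → the 2024 panel
Infrastructure: the 2024 panel 163/200 = 81.5%, Panel A 93/139 = 66.9% → the 2024 panel
Overall: the 2024 panel 584/1195 = 48.9%, Panel A 350/781 = 44.8% → the 2024 panel
The 2024 panel wins overall and in every proposal group — no reversal.

Yes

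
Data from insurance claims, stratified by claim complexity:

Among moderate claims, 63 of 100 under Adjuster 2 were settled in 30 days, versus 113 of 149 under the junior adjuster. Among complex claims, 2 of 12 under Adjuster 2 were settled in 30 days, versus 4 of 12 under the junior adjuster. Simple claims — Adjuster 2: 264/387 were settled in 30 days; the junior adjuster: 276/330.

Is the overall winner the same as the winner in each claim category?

Yes

Moderate: Adjuster 2 63/100 = 63.0%, the junior adjuster 113/149 = 75.8% → the junior adjuster
Complex: Adjuster 2 2/12 = 16.7%, the junior adjuster 4/12 = 33.3% → the junior adjuster
Simple: Adjuster 2 264/387 = 68.2%, the junior adjuster 276/330 = 83.6% → the junior adjuster
Overall: Adjuster 2 329/499 = 65.9%, the junior adjuster 393/491 = 80.0% → the junior adjuster
The junior adjuster wins overall and in every claim group — no reversal.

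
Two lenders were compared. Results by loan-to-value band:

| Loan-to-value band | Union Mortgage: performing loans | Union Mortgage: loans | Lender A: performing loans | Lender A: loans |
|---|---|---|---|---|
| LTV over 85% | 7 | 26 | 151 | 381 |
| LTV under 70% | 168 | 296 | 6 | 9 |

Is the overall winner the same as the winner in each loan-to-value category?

No

LTV over 85%: Union Mortgage 7/26 = 26.9%, Lender A 151/381 = 39.6% → Lender A
LTV under 70%: Union Mortgage 168/296 = 56.8%, Lender A 6/9 = 66.7% → Lender A
Overall: Union Mortgage 175/322 = 54.3%, Lender A 157/390 = 40.3% → Union Mortgage
Lender A wins each loan-to-value group but Union Mortgage wins overall — the comparison reverses. Lender A's loans skew toward LTV over 85%, which has a lower base rate.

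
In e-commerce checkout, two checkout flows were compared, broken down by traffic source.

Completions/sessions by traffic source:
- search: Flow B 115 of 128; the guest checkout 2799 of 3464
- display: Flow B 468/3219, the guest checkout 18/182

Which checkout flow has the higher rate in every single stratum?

Flow B

Search: Flow B 115/128 = 89.8%, the guest checkout 2799/3464 = 80.8% → Flow B
Display: Flow B 468/3219 = 14.5%, the guest checkout 18/182 = 9.9% → Flow B
Flow B has the higher rate in both groups.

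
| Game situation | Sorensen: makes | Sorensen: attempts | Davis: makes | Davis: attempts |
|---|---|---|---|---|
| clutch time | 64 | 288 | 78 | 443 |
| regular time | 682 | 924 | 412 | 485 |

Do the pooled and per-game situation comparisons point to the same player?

No

Clutch time: Sorensen 64/288 = 22.2%, Davis 78/443 = 17.6% → Sorensen
Regular time: Sorensen 682/924 = 73.8%, Davis 412/485 = 84.9% → Davis
Overall: Sorensen 746/1212 = 61.6%, Davis 490/928 = 52.8% → Sorensen
Neither sweeps: Sorensen wins 1 of 2 groups, Davis wins 1. Sorensen wins overall but not every group — no Simpson reversal.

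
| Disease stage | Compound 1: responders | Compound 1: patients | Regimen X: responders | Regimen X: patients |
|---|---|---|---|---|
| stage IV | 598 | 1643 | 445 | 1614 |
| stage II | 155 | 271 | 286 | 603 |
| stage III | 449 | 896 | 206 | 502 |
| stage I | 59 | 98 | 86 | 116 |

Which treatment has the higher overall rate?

Stage IV: Compound 1 598/1643 = 36.4%, Regimen X 445/1614 = 27.6% → Compound 1
Stage II: Compound 1 155/271 = 57.2%, Regimen X 286/603 = 47.4% → Compound 1
Stage III: Compound 1 449/896 = 50.1%, Regimen X 206/502 = 41.0% → Compound 1
Stage I: Compound 1 59/98 = 60.2%, Regimen X 86/116 = 74.1% → Regimen X
Overall: Compound 1 1261/2908 = 43.4%, Regimen X 1023/2835 = 36.1% → Compound 1
(Neither sweeps every disease group, but Compound 1 has the higher pooled rate.)

Compound 1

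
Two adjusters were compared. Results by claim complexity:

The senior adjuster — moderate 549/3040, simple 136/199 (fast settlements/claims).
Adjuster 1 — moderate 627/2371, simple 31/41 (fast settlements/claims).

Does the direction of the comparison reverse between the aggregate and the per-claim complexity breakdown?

Moderate: the senior adjuster 549/3040 = 18.1%, Adjuster 1 627/2371 = 26.4% → Adjuster 1
Simple: the senior adjuster 136/199 = 68.3%, Adjuster 1 31/41 = 75.6% → Adjuster 1
Overall: the senior adjuster 685/3239 = 21.1%, Adjuster 1 658/2412 = 27.3% → Adjuster 1
Adjuster 1 wins overall and in every claim group — no reversal.

No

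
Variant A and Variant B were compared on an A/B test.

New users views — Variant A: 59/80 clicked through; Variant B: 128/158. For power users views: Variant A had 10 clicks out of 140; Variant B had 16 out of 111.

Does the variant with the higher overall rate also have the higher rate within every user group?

Yes

New users: Variant A 59/80 = 73.8%, Variant B 128/158 = 81.0% → Variant B
Power users: Variant A 10/140 = 7.1%, Variant B 16/111 = 14.4% → Variant B
Overall: Variant A 69/220 = 31.4%, Variant B 144/269 = 53.5% → Variant B
Variant B wins overall and in every user group — no reversal.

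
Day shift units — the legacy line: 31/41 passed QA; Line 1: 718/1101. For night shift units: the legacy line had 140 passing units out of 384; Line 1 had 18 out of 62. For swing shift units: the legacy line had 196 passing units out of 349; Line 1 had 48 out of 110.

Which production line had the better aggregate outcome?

Line 1

Day shift: the legacy line 31/41 = 75.6%, Line 1 718/1101 = 65.2% → the legacy line
Night shift: the legacy line 140/384 = 36.5%, Line 1 18/62 = 29.0% → the legacy line
Swing shift: the legacy line 196/349 = 56.2%, Line 1 48/110 = 43.6% → the legacy line
Overall: the legacy line 367/774 = 47.4%, Line 1 784/1273 = 61.6% → Line 1
(The legacy line wins every shift group but Line 1 wins overall — the legacy line's units skew toward the low-rate night shift group.)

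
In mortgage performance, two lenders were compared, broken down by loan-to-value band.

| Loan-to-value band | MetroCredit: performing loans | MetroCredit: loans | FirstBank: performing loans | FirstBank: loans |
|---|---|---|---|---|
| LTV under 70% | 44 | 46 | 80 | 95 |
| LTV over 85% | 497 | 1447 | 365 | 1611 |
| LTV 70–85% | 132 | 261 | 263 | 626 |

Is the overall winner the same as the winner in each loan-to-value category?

Yes

LTV under 70%: MetroCredit 44/46 = 95.7%, FirstBank 80/95 = 84.2% → MetroCredit
LTV over 85%: MetroCredit 497/1447 = 34.3%, FirstBank 365/1611 = 22.7% → MetroCredit
LTV 70–85%: MetroCredit 132/261 = 50.6%, FirstBank 263/626 = 42.0% → MetroCredit
Overall: MetroCredit 673/1754 = 38.4%, FirstBank 708/2332 = 30.4% → MetroCredit
MetroCredit wins overall and in every loan-to-value group — no reversal.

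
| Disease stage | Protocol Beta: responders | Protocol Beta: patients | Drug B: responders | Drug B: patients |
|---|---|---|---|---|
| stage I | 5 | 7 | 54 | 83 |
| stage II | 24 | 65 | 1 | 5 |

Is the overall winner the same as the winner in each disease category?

No

Stage I: Protocol Beta 5/7 = 71.4%, Drug B 54/83 = 65.1% → Protocol Beta
Stage II: Protocol Beta 24/65 = 36.9%, Drug B 1/5 = 20.0% → Protocol Beta
Overall: Protocol Beta 29/72 = 40.3%, Drug B 55/88 = 62.5% → Drug B
Protocol Beta wins each disease group but Drug B wins overall — the comparison reverses. Protocol Beta's patients skew toward stage II, which has a lower base rate.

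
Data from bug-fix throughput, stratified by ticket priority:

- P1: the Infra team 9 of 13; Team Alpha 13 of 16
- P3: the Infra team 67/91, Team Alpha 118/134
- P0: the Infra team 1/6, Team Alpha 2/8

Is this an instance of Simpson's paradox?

No

P1: the Infra team 9/13 = 69.2%, Team Alpha 13/16 = 81.2% → Team Alpha
P3: the Infra team 67/91 = 73.6%, Team Alpha 118/134 = 88.1% → Team Alpha
P0: the Infra team 1/6 = 16.7%, Team Alpha 2/8 = 25.0% → Team Alpha
Overall: the Infra team 77/110 = 70.0%, Team Alpha 133/158 = 84.2% → Team Alpha
Team Alpha wins overall and in every ticket group — no reversal.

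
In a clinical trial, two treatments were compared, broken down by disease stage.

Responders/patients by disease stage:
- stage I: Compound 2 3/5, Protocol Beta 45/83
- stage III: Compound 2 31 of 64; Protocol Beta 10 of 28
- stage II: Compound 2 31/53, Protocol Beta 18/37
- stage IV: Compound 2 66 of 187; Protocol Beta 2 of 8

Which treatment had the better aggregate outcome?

Stage I: Compound 2 3/5 = 60.0%, Protocol Beta 45/83 = 54.2% → Compound 2
Stage III: Compound 2 31/64 = 48.4%, Protocol Beta 10/28 = 35.7% → Compound 2
Stage II: Compound 2 31/53 = 58.5%, Protocol Beta 18/37 = 48.6% → Compound 2
Stage IV: Compound 2 66/187 = 35.3%, Protocol Beta 2/8 = 25.0% → Compound 2
Overall: Compound 2 131/309 = 42.4%, Protocol Beta 75/156 = 48.1% → Protocol Beta
(Compound 2 wins every disease group but Protocol Beta wins overall — Compound 2's patients skew toward the low-rate stage IV group.)

Protocol Beta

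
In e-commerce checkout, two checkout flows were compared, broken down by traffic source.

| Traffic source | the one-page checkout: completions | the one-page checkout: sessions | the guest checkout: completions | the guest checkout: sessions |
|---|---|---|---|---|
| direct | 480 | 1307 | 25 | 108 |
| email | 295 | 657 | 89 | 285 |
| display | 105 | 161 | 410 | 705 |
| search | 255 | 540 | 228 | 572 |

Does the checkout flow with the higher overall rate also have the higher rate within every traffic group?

No

Direct: the one-page checkout 480/1307 = 36.7%, the guest checkout 25/108 = 23.1% → the one-page checkout
Email: the one-page checkout 295/657 = 44.9%, the guest checkout 89/285 = 31.2% → the one-page checkout
Display: the one-page checkout 105/161 = 65.2%, the guest checkout 410/705 = 58.2% → the one-page checkout
Search: the one-page checkout 255/540 = 47.2%, the guest checkout 228/572 = 39.9% → the one-page checkout
Overall: the one-page checkout 1135/2665 = 42.6%, the guest checkout 752/1670 = 45.0% → the guest checkout
The one-page checkout wins each traffic group but the guest checkout wins overall — the comparison reverses. The one-page checkout's sessions skew toward direct, which has a lower base rate.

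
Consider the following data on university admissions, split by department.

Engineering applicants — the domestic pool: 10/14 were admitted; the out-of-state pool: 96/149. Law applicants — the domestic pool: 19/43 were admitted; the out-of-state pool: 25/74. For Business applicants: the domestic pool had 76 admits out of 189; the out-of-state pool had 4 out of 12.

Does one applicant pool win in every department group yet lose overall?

Engineering: the domestic pool 10/14 = 71.4%, the out-of-state pool 96/149 = 64.4% → the domestic pool
Law: the domestic pool 19/43 = 44.2%, the out-of-state pool 25/74 = 33.8% → the domestic pool
Business: the domestic pool 76/189 = 40.2%, the out-of-state pool 4/12 = 33.3% → the domestic pool
Overall: the domestic pool 105/246 = 42.7%, the out-of-state pool 125/235 = 53.2% → the out-of-state pool
The domestic pool wins each department group but the out-of-state pool wins overall — the comparison reverses. The domestic pool's applicants skew toward Business, which has a lower base rate.

Yes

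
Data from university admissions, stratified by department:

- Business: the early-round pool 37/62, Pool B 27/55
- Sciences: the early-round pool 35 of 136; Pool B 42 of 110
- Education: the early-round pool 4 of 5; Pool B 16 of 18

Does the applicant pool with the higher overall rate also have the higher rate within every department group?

No

Business: the early-round pool 37/62 = 59.7%, Pool B 27/55 = 49.1% → the early-round pool
Sciences: the early-round pool 35/136 = 25.7%, Pool B 42/110 = 38.2% → Pool B
Education: the early-round pool 4/5 = 80.0%, Pool B 16/18 = 88.9% → Pool B
Overall: the early-round pool 76/203 = 37.4%, Pool B 85/183 = 46.4% → Pool B
Neither sweeps: the early-round pool wins 1 of 3 groups, Pool B wins 2. Pool B wins overall but not every group — no Simpson reversal.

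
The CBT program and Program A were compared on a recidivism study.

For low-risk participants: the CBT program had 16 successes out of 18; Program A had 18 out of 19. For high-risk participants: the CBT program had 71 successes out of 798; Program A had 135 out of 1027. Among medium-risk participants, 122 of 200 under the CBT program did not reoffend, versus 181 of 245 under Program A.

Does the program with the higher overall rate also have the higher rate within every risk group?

Yes

Low-risk: the CBT program 16/18 = 88.9%, Program A 18/19 = 94.7% → Program A
High-risk: the CBT program 71/798 = 8.9%, Program A 135/1027 = 13.1% → Program A
Medium-risk: the CBT program 122/200 = 61.0%, Program A 181/245 = 73.9% → Program A
Overall: the CBT program 209/1016 = 20.6%, Program A 334/1291 = 25.9% → Program A
Program A wins overall and in every risk group — no reversal.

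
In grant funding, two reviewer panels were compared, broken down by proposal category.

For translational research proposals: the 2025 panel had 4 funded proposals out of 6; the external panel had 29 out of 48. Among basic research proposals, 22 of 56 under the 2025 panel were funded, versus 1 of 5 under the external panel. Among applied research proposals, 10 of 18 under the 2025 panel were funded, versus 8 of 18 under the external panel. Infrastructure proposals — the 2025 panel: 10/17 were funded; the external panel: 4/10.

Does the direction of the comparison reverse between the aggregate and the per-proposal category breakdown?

Yes

Translational research: the 2025 panel 4/6 = 66.7%, the external panel 29/48 = 60.4% → the 2025 panel
Basic research: the 2025 panel 22/56 = 39.3%, the external panel 1/5 = 20.0% → the 2025 panel
Applied research: the 2025 panel 10/18 = 55.6%, the external panel 8/18 = 44.4% → the 2025 panel
Infrastructure: the 2025 panel 10/17 = 58.8%, the external panel 4/10 = 40.0% → the 2025 panel
Overall: the 2025 panel 46/97 = 47.4%, the external panel 42/81 = 51.9% → the external panel
The 2025 panel wins each proposal group but the external panel wins overall — the comparison reverses. The 2025 panel's proposals skew toward basic research, which has a lower base rate.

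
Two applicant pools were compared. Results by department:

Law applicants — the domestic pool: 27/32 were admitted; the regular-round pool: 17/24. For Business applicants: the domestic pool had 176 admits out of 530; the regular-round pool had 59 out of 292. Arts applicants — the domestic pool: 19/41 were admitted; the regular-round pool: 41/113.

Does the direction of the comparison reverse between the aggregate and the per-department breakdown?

No

Law: the domestic pool 27/32 = 84.4%, the regular-round pool 17/24 = 70.8% → the domestic pool
Business: the domestic pool 176/530 = 33.2%, the regular-round pool 59/292 = 20.2% → the domestic pool
Arts: the domestic pool 19/41 = 46.3%, the regular-round pool 41/113 = 36.3% → the domestic pool
Overall: the domestic pool 222/603 = 36.8%, the regular-round pool 117/429 = 27.3% → the domestic pool
The domestic pool wins overall and in every department group — no reversal.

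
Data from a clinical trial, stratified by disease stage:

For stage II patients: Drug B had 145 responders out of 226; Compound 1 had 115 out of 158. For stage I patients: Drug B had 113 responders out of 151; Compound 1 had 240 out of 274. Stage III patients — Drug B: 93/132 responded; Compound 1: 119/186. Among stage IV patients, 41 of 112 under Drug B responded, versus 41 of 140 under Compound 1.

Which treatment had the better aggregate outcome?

Compound 1

Stage II: Drug B 145/226 = 64.2%, Compound 1 115/158 = 72.8% → Compound 1
Stage I: Drug B 113/151 = 74.8%, Compound 1 240/274 = 87.6% → Compound 1
Stage III: Drug B 93/132 = 70.5%, Compound 1 119/186 = 64.0% → Drug B
Stage IV: Drug B 41/112 = 36.6%, Compound 1 41/140 = 29.3% → Drug B
Overall: Drug B 392/621 = 63.1%, Compound 1 515/758 = 67.9% → Compound 1
(Neither sweeps every disease group, but Compound 1 has the higher pooled rate.)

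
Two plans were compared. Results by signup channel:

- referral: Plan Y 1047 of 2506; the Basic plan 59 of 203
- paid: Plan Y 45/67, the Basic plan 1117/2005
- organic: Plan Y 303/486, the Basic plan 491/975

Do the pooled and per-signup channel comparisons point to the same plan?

Referral: Plan Y 1047/2506 = 41.8%, the Basic plan 59/203 = 29.1% → Plan Y
Paid: Plan Y 45/67 = 67.2%, the Basic plan 1117/2005 = 55.7% → Plan Y
Organic: Plan Y 303/486 = 62.3%, the Basic plan 491/975 = 50.4% → Plan Y
Overall: Plan Y 1395/3059 = 45.6%, the Basic plan 1667/3183 = 52.4% → the Basic plan
Plan Y wins each signup group but the Basic plan wins overall — the comparison reverses. Plan Y's customers skew toward referral, which has a lower base rate.

No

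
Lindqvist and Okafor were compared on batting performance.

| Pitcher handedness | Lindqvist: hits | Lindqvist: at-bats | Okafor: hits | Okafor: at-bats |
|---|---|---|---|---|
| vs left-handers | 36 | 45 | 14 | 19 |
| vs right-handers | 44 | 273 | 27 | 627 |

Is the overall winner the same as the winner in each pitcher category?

Vs left-handers: Lindqvist 36/45 = 80.0%, Okafor 14/19 = 73.7% → Lindqvist
Vs right-handers: Lindqvist 44/273 = 16.1%, Okafor 27/627 = 4.3% → Lindqvist
Overall: Lindqvist 80/318 = 25.2%, Okafor 41/646 = 6.3% → Lindqvist
Lindqvist wins overall and in every pitcher group — no reversal.

Yes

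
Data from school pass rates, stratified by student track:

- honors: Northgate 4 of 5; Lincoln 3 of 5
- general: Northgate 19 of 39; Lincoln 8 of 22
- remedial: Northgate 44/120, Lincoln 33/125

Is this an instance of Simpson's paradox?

Honors: Northgate 4/5 = 80.0%, Lincoln 3/5 = 60.0% → Northgate
General: Northgate 19/39 = 48.7%, Lincoln 8/22 = 36.4% → Northgate
Remedial: Northgate 44/120 = 36.7%, Lincoln 33/125 = 26.4% → Northgate
Overall: Northgate 67/164 = 40.9%, Lincoln 44/152 = 28.9% → Northgate
Northgate wins overall and in every student group — no reversal.

No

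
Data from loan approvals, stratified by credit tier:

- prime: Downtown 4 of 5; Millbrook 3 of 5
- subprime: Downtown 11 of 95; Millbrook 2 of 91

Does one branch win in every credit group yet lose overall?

Prime: Downtown 4/5 = 80.0%, Millbrook 3/5 = 60.0% → Downtown
Subprime: Downtown 11/95 = 11.6%, Millbrook 2/91 = 2.2% → Downtown
Overall: Downtown 15/100 = 15.0%, Millbrook 5/96 = 5.2% → Downtown
Downtown wins overall and in every credit group — no reversal.

No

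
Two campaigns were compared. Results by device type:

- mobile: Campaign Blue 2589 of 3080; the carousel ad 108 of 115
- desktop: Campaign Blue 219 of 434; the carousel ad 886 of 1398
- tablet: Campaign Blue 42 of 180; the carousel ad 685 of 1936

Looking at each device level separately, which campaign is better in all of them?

the carousel ad

Mobile: Campaign Blue 2589/3080 = 84.1%, the carousel ad 108/115 = 93.9% → the carousel ad
Desktop: Campaign Blue 219/434 = 50.5%, the carousel ad 886/1398 = 63.4% → the carousel ad
Tablet: Campaign Blue 42/180 = 23.3%, the carousel ad 685/1936 = 35.4% → the carousel ad
The carousel ad has the higher rate in all 3 groups.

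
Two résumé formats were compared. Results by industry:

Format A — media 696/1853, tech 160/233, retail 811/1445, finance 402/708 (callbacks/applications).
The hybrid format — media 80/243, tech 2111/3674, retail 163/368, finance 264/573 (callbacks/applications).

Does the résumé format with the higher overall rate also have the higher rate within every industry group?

Media: Format A 696/1853 = 37.6%, the hybrid format 80/243 = 32.9% → Format A
Tech: Format A 160/233 = 68.7%, the hybrid format 2111/3674 = 57.5% → Format A
Retail: Format A 811/1445 = 56.1%, the hybrid format 163/368 = 44.3% → Format A
Finance: Format A 402/708 = 56.8%, the hybrid format 264/573 = 46.1% → Format A
Overall: Format A 2069/4239 = 48.8%, the hybrid format 2618/4858 = 53.9% → the hybrid format
Format A wins each industry group but the hybrid format wins overall — the comparison reverses. Format A's applications skew toward media, which has a lower base rate.

No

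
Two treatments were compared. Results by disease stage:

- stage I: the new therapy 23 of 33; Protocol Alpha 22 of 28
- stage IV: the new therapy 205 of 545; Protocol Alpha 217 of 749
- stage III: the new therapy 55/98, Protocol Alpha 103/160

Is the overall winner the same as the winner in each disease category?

Stage I: the new therapy 23/33 = 69.7%, Protocol Alpha 22/28 = 78.6% → Protocol Alpha
Stage IV: the new therapy 205/545 = 37.6%, Protocol Alpha 217/749 = 29.0% → the new therapy
Stage III: the new therapy 55/98 = 56.1%, Protocol Alpha 103/160 = 64.4% → Protocol Alpha
Overall: the new therapy 283/676 = 41.9%, Protocol Alpha 342/937 = 36.5% → the new therapy
Neither sweeps: the new therapy wins 1 of 3 groups, Protocol Alpha wins 2. The new therapy wins overall but not every group — no Simpson reversal.

No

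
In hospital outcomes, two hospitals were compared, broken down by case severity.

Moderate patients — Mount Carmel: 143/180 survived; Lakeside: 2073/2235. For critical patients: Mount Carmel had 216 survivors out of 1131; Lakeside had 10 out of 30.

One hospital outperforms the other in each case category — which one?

Moderate: Mount Carmel 143/180 = 79.4%, Lakeside 2073/2235 = 92.8% → Lakeside
Critical: Mount Carmel 216/1131 = 19.1%, Lakeside 10/30 = 33.3% → Lakeside
Lakeside has the higher rate in both groups.

Lakeside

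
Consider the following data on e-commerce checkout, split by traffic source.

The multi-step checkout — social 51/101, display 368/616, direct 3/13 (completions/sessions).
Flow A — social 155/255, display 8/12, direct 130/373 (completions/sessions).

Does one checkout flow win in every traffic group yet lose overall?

Social: the multi-step checkout 51/101 = 50.5%, Flow A 155/255 = 60.8% → Flow A
Display: the multi-step checkout 368/616 = 59.7%, Flow A 8/12 = 66.7% → Flow A
Direct: the multi-step checkout 3/13 = 23.1%, Flow A 130/373 = 34.9% → Flow A
Overall: the multi-step checkout 422/730 = 57.8%, Flow A 293/640 = 45.8% → the multi-step checkout
Flow A wins each traffic group but the multi-step checkout wins overall — the comparison reverses. Flow A's sessions skew toward direct, which has a lower base rate.

Yes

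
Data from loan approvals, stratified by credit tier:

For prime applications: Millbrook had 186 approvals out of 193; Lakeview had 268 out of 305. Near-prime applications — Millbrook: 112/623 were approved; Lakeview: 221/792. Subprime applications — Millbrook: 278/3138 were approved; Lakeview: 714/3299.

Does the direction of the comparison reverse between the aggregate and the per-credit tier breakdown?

No

Prime: Millbrook 186/193 = 96.4%, Lakeview 268/305 = 87.9% → Millbrook
Near-prime: Millbrook 112/623 = 18.0%, Lakeview 221/792 = 27.9% → Lakeview
Subprime: Millbrook 278/3138 = 8.9%, Lakeview 714/3299 = 21.6% → Lakeview
Overall: Millbrook 576/3954 = 14.6%, Lakeview 1203/4396 = 27.4% → Lakeview
Neither sweeps: Millbrook wins 1 of 3 groups, Lakeview wins 2. Lakeview wins overall but not every group — no Simpson reversal.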